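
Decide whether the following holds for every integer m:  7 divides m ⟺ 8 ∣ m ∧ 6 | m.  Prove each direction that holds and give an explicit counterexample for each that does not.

Both directions fail.

[⇒] This fails: take m = 7. Certainly 7 ∣ 7, but 8 ∤ 7.

[⇐] This fails: take m = 24. Both 8 ∣ 24 and 6 ∣ 24, yet 24 is not a multiple of 7 (since 24 = 3·7 + 3), so 7 ∤ 24.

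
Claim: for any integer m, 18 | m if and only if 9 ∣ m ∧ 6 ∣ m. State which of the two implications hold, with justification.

The biconditional holds.

(⇒) If 18 ∣ m, write m = 18q. Since 18 = 2·9, m = 9·(2q), so 9 ∣ m; and since 18 = 3·6, m = 6·(3q), so 6 ∣ m.

(⇐) Suppose 9 ∣ m and 6 ∣ m. Any common multiple of 9 and 6 is a multiple of their lcm; here lcm(9, 6) = 9·6/gcd(9, 6) = 54/3 = 18, so 18 ∣ m.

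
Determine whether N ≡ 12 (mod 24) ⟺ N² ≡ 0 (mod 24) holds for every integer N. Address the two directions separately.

(⇒) Suppose N ≡ 12 (mod 24). Write N = 24j + 12. Then (24j + 12)² = 576j² + 576j + 144 = 24(24j² + 24j + 6) + 0, so N² ≡ 0 (mod 24).

(⇐) This fails: take N = 0. Then 0² = 0 ≡ 0 (mod 24), yet 0 ≡ 0 (mod 24), not 12.

Only the forward implication holds.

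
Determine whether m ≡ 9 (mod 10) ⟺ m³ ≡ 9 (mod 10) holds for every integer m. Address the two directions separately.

(⟹) Suppose m ≡ 9 (mod 10). Write m = 10j + 9. Then (10j + 9)³ = 1000j³ + 2700j² + 2430j + 729 = 10(100j³ + 270j² + 243j + 72) + 9, so m³ ≡ 9 (mod 10).

(⟸) Conversely, suppose m³ ≡ 9 (mod 10). The only residue r in {0, …, 9} with r³ ≡ 9 (mod 10) is r = 9, so m ≡ 9 (mod 10).

Both directions hold.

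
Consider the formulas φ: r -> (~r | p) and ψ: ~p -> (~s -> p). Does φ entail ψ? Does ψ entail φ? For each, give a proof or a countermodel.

Forward direction. This fails. Under r = F, p = F, s = F, the left side is true but the right side is false.

Converse. This fails. Under r = T, p = F, s = T, the left side is false but the right side is true.

(⇒) fails and (⇐) fails.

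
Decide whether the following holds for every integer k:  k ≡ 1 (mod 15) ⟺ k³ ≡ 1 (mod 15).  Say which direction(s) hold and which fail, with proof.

Both directions hold; the statement is true.

(⟸) Suppose k³ ≡ 1 (mod 15). The only residue r in {0, …, 14} with r³ ≡ 1 (mod 15) is r = 1, so k ≡ 1 (mod 15).

(⟹) Suppose k ≡ 1 (mod 15). Write k = 15j + 1. Then (15j + 1)³ = 3375j³ + 675j² + 45j + 1 = 15(225j³ + 45j² + 3j) + 1, so k³ ≡ 1 (mod 15).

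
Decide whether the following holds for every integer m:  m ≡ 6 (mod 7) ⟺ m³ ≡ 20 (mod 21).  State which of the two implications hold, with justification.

(⟹) This fails: take m = 6. Then 6 ≡ 6 (mod 7), but 6³ = 216 ≡ 6 (mod 21), not 20.

(⟸) This fails: take m = 5. Then 5³ = 125 ≡ 20 (mod 21), yet 5 ≡ 5 (mod 7), not 6.

Neither implication holds.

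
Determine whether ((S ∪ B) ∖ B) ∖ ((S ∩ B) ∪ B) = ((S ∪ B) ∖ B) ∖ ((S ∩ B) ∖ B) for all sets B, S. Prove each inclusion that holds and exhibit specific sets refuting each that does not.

Both inclusions hold; the sets are equal.

Forward inclusion. Let x ∈ ((S ∪ B) ∖ B) ∖ ((S ∩ B) ∪ B). Then x ∈ S and x ∉ B, from which x ∈ ((S ∪ B) ∖ B) ∖ ((S ∩ B) ∖ B).

Reverse inclusion. Let x ∈ ((S ∪ B) ∖ B) ∖ ((S ∩ B) ∖ B). Then x ∈ S and x ∉ B, from which x ∈ ((S ∪ B) ∖ B) ∖ ((S ∩ B) ∪ B).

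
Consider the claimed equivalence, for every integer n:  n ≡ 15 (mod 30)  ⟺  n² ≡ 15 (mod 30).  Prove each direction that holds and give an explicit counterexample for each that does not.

(⇒) Suppose n ≡ 15 (mod 30). Write n = 30j + 15. Then (30j + 15)² = 900j² + 900j + 225 = 30(30j² + 30j + 7) + 15, so n² ≡ 15 (mod 30).

(⇐) Conversely, suppose n² ≡ 15 (mod 30). The only residue r in {0, …, 29} with r² ≡ 15 (mod 30) is r = 15, so n ≡ 15 (mod 30).

Both directions hold.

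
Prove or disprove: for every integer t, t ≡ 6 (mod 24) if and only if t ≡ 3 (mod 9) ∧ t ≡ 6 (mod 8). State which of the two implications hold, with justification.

Only the converse holds.

(→) This fails: t = 54 gives 54 ≡ 6 (mod 24) but 54 ≡ 0 (mod 9), so the conjunction on the right does not hold.

(←) Conversely, if t ≡ 3 (mod 9) and t ≡ 6 (mod 8), then by the Chinese remainder theorem t ≡ 30 (mod 72). Since 30 ≡ 6 (mod 24) and 24 ∣ 72, we get t ≡ 6 (mod 24).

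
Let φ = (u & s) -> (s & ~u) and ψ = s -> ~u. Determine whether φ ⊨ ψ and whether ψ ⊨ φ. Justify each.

Both directions hold.

(⟸) Assume the antecedent. If u is true, the antecedent forces (u = T, s = F), and (u & s) -> (s & ~u) holds there. If u is false, (u & s) -> (s & ~u) reduces to true regardless of the other variables. Either way (u & s) -> (s & ~u) holds.

(⟹) Assume the antecedent. If u is true, the antecedent forces (u = T, s = F), and s -> ~u holds there. If u is false, s -> ~u reduces to true regardless of the other variables. Either way s -> ~u holds.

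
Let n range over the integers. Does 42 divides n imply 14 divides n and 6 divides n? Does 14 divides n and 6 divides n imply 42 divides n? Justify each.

Equivalent; both directions hold.

(←) Suppose 14 ∣ n and 6 ∣ n. Any common multiple of 14 and 6 is a multiple of their lcm; here lcm(14, 6) = 14·6/gcd(14, 6) = 84/2 = 42, so 42 ∣ n.

(→) If 42 ∣ n, write n = 42q. Since 42 = 3·14, n = 14·(3q), so 14 ∣ n; and since 42 = 7·6, n = 6·(7q), so 6 ∣ n.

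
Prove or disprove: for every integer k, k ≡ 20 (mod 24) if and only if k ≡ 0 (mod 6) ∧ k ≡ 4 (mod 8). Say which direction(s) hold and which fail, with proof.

(→) This fails: k = 20 gives 20 ≡ 20 (mod 24) but 20 ≡ 2 (mod 6), so the conjunction on the right does not hold.

(←) This fails: k = 12 satisfies both congruences on the right (12 ≡ 0 mod 6 and 12 ≡ 4 mod 8) yet 12 ≡ 12 (mod 24), not 20.

Neither implication holds.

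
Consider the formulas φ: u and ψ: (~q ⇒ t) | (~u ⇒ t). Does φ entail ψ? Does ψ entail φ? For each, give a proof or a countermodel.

[⇒] Assume the antecedent. If q is true, (~q ⇒ t) | (~u ⇒ t) reduces to true regardless of the other variables. If q is false, the antecedent forces (q = F, t = F, u = T) or (q = F, t = T, u = T), and (~q ⇒ t) | (~u ⇒ t) holds there. Either way (~q ⇒ t) | (~u ⇒ t) holds.

[⇐] This fails. Under q = T, t = F, u = F, the left side is false but the right side is true.

Only the forward direction holds.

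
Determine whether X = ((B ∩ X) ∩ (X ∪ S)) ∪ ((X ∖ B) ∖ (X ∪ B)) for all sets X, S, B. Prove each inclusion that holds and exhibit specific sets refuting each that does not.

(⟸) Let x ∈ ((B ∩ X) ∩ (X ∪ S)) ∪ ((X ∖ B) ∖ (X ∪ B)). Then either x ∈ X ∩ B and x ∉ S; or x ∈ X ∩ S ∩ B. In each case x ∈ X, so ((B ∩ X) ∩ (X ∪ S)) ∪ ((X ∖ B) ∖ (X ∪ B)) ⊆ X.

(⟹) This inclusion fails. Take X = {1}, S = ∅, B = ∅; then 1 ∈ X but 1 ∉ ((B ∩ X) ∩ (X ∪ S)) ∪ ((X ∖ B) ∖ (X ∪ B)).

The sets are not equal: only the reverse inclusion holds.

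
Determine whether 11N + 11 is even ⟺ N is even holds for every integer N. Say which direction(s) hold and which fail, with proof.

(⟹) This fails: N = 1 gives 11N + 11 = 22, which is even, but 1 is odd, not even.

(⟸) This also fails: N = 2 is even, but 11N + 11 = 33 is odd, not even.

(⇒) fails and (⇐) fails.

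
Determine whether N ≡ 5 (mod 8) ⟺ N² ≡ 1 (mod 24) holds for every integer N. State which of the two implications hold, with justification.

(→) This fails: take N = 21. Then 21 ≡ 5 (mod 8), but 21² = 441 ≡ 9 (mod 24), not 1.

(←) This fails: take N = 1. Then 1² = 1 ≡ 1 (mod 24), yet 1 ≡ 1 (mod 8), not 5.

Both directions fail.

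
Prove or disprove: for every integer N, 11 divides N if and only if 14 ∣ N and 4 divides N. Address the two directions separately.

(⇒) This fails: take N = 11. Certainly 11 ∣ 11, but 14 ∤ 11.

(⇐) This fails: take N = 28. Both 14 ∣ 28 and 4 ∣ 28, yet 28 is not a multiple of 11 (since 28 = 2·11 + 6), so 11 ∤ 28.

Both directions fail.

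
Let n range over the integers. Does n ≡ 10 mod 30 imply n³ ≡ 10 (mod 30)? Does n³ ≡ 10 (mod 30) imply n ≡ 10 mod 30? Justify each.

Both directions hold; the statement is true.

(⟹) Suppose n ≡ 10 mod 30. Write n = 30j + 10. Then (30j + 10)³ = 27000j³ + 27000j² + 9000j + 1000 = 30(900j³ + 900j² + 300j + 33) + 10, so n³ ≡ 10 (mod 30).

(⟸) Conversely, suppose n³ ≡ 10 (mod 30). The only residue r in {0, …, 29} with r³ ≡ 10 (mod 30) is r = 10, so n ≡ 10 (mod 30).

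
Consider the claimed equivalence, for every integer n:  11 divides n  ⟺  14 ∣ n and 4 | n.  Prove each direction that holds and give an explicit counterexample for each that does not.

(⇒) fails and (⇐) fails.

Forward direction. This fails: take n = 11. Certainly 11 ∣ 11, but 14 ∤ 11.

Converse. This fails: take n = 28. Both 14 ∣ 28 and 4 ∣ 28, yet 28 is not a multiple of 11 (since 28 = 2·11 + 6), so 11 ∤ 28.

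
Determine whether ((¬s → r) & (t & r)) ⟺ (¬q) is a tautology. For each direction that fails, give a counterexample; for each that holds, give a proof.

(→) This fails. Under t = T, r = T, q = T, s = T, the left side is true but the right side is false.

(←) This fails. Under t = F, r = F, q = F, s = F, the left side is false but the right side is true.

Neither implication holds.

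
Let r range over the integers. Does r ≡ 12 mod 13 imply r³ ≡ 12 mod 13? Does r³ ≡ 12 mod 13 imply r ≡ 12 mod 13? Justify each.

[⇒] Suppose r ≡ 12 mod 13. Write r = 13j + 12. Then (13j + 12)³ = 2197j³ + 6084j² + 5616j + 1728 = 13(169j³ + 468j² + 432j + 132) + 12, so r³ ≡ 12 (mod 13).

[⇐] This fails: take r = 4. Then 4³ = 64 ≡ 12 (mod 13), yet 4 ≡ 4 (mod 13), not 12.

Only the forward direction holds.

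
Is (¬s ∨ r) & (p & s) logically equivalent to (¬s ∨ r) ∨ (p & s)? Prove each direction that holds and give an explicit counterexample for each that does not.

(⟹) Assume the antecedent. If s is true, the antecedent forces (s = T, p = T, r = T), and (¬s ∨ r) ∨ (p & s) holds there. If s is false, the antecedent cannot hold. Either way (¬s ∨ r) ∨ (p & s) holds.

(⟸) This fails. Under s = F, p = F, r = F, the left side is false but the right side is true.

(⇒) holds; (⇐) fails.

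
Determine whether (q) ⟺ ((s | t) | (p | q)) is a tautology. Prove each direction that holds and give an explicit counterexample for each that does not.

[⇒] Assume the antecedent. If q is true, (s | t) | (p | q) reduces to true regardless of the other variables. If q is false, the antecedent cannot hold. Either way (s | t) | (p | q) holds.

[⇐] This fails. Under s = T, p = F, t = F, q = F, the left side is false but the right side is true.

Only the forward implication holds.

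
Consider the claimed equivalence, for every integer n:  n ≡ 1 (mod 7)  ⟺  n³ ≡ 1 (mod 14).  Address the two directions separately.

Forward direction. This fails: take n = 8. Then 8 ≡ 1 (mod 7), but 8³ = 512 ≡ 8 (mod 14), not 1.

Converse. This fails: take n = 9. Then 9³ = 729 ≡ 1 (mod 14), yet 9 ≡ 2 (mod 7), not 1.

Neither direction holds.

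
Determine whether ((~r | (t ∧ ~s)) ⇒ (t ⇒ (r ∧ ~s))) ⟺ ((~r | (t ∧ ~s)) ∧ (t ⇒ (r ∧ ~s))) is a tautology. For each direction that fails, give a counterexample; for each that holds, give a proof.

(⇒) This fails. Under r = T, t = F, s = F, the left side is true but the right side is false.

(⇐) Assume the antecedent. If r is true, the consequent reduces to true regardless of the other variables. If r is false, the antecedent forces (r = F, t = F, s = F) or (r = F, t = F, s = T), and the consequent holds there. Either way the consequent holds.

(⇒) fails; (⇐) holds.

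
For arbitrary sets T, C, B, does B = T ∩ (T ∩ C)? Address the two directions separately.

(⊆) fails and (⊇) fails.

Forward inclusion. This inclusion fails. Take T = ∅, C = ∅, B = {1}; then 1 ∈ B but 1 ∉ T ∩ (T ∩ C).

Reverse inclusion. This inclusion fails. Take T = {1}, C = {1}, B = ∅; then 1 ∈ T ∩ (T ∩ C) but 1 ∉ B.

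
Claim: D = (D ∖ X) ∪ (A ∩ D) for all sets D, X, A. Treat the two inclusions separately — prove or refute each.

The sets are not equal: only the reverse inclusion holds.

(⟹) This inclusion fails. Take D = {1}, X = {1}, A = ∅; then 1 ∈ D but 1 ∉ (D ∖ X) ∪ (A ∩ D).

(⟸) Let x ∈ (D ∖ X) ∪ (A ∩ D). Then either x ∈ D and x ∉ X, A; or x ∈ D ∩ A and x ∉ X; or x ∈ D ∩ X ∩ A. In each case x ∈ D, so (D ∖ X) ∪ (A ∩ D) ⊆ D.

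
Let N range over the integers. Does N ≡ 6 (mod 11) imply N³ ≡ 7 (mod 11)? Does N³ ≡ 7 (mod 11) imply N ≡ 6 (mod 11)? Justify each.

The biconditional holds.

(⟹) Suppose N ≡ 6 (mod 11). Write N = 11j + 6. Then (11j + 6)³ = 1331j³ + 2178j² + 1188j + 216 = 11(121j³ + 198j² + 108j + 19) + 7, so N³ ≡ 7 (mod 11).

(⟸) For the converse, argue contrapositively. If N ≢ 6 (mod 11), then N is congruent to one of 0, 1, 2, 3, 4, 5, 7, 8, 9, 10 modulo 11, and these give N³ ≡ 0, 1, 8, 5, 9, 4, 2, 6, 3, 10 respectively — never 7.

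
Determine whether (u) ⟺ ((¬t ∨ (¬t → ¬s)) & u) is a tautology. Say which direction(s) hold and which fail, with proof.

(⟸) Assume the antecedent. If t is true, the antecedent forces (t = T, s = F, u = T) or (t = T, s = T, u = T), and u holds there. If t is false, the antecedent forces (t = F, s = F, u = T) or (t = F, s = T, u = T), and u holds there. Either way u holds.

(⟹) Assume the antecedent. If t is true, the antecedent forces (t = T, s = F, u = T) or (t = T, s = T, u = T), and (¬t ∨ (¬t → ¬s)) & u holds there. If t is false, the antecedent forces (t = F, s = F, u = T) or (t = F, s = T, u = T), and (¬t ∨ (¬t → ¬s)) & u holds there. Either way (¬t ∨ (¬t → ¬s)) & u holds.

Both directions hold.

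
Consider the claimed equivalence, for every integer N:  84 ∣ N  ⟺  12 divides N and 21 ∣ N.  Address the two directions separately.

(⇒) If 84 ∣ N, write N = 84q. Since 84 = 7·12, N = 12·(7q), so 12 ∣ N; and since 84 = 4·21, N = 21·(4q), so 21 ∣ N.

(⇐) Suppose 12 ∣ N and 21 ∣ N. Any common multiple of 12 and 21 is a multiple of their lcm; here lcm(12, 21) = 12·21/gcd(12, 21) = 252/3 = 84, so 84 ∣ N.

The biconditional holds.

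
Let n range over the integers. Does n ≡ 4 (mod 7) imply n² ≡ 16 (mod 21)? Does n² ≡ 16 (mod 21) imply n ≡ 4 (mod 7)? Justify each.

(⇒) This fails: take n = 18. Then 18 ≡ 4 (mod 7), but 18² = 324 ≡ 9 (mod 21), not 16.

(⇐) This fails: take n = 10. Then 10² = 100 ≡ 16 (mod 21), yet 10 ≡ 3 (mod 7), not 4.

Neither implication holds.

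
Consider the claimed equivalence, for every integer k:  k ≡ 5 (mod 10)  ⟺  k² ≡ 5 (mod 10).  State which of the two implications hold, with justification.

(←) For the converse, argue contrapositively. If k ≢ 5 (mod 10), then k is congruent to one of 0, 1, 2, 3, 4, 6, 7, 8, 9 modulo 10, and these give k² ≡ 0, 1, 4, 9, 6, 6, 9, 4, 1 respectively — never 5.

(→) Suppose k ≡ 5 (mod 10). Write k = 10j + 5. Then (10j + 5)² = 100j² + 100j + 25 = 10(10j² + 10j + 2) + 5, so k² ≡ 5 (mod 10).

The biconditional holds.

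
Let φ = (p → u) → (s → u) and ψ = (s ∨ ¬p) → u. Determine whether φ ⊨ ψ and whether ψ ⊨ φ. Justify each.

Forward direction. This fails. Under u = F, p = F, s = F, the left side is true but the right side is false.

Converse. Assume the antecedent. If u is true, (p → u) → (s → u) reduces to true regardless of the other variables. If u is false, the antecedent forces (u = F, p = T, s = F), and (p → u) → (s → u) holds there. Either way (p → u) → (s → u) holds.

The forward direction fails; the converse holds.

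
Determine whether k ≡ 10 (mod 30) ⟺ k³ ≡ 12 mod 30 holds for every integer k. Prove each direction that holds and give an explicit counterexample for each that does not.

(→) This fails: take k = 10. Then 10 ≡ 10 (mod 30), but 10³ = 1000 ≡ 10 (mod 30), not 12.

(←) This fails: take k = 18. Then 18³ = 5832 ≡ 12 (mod 30), yet 18 ≡ 18 (mod 30), not 10.

Neither direction holds.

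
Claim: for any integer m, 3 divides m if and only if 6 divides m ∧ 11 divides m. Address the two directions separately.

Only the reverse direction holds.

(⇒) This fails: take m = 3. Certainly 3 ∣ 3, but 6 ∤ 3.

(⇐) Suppose 6 ∣ m and 11 ∣ m. Any common multiple of 6 and 11 is a multiple of their lcm; here gcd(6, 11) = 1, so lcm(6, 11) = 6·11 = 66, so 66 ∣ m. Since 3 ∣ 66, it follows that 3 ∣ m.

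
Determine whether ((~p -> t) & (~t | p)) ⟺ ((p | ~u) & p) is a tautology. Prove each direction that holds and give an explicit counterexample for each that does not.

[⇒] Assume the antecedent. If u is true, the antecedent forces (u = T, p = T, t = F) or (u = T, p = T, t = T), and (p | ~u) & p holds there. If u is false, the antecedent forces (u = F, p = T, t = F) or (u = F, p = T, t = T), and (p | ~u) & p holds there. Either way (p | ~u) & p holds.

[⇐] Assume the antecedent. If u is true, the antecedent forces (u = T, p = T, t = F) or (u = T, p = T, t = T), and (~p -> t) & (~t | p) holds there. If u is false, the antecedent forces (u = F, p = T, t = F) or (u = F, p = T, t = T), and (~p -> t) & (~t | p) holds there. Either way (~p -> t) & (~t | p) holds.

Both implications hold.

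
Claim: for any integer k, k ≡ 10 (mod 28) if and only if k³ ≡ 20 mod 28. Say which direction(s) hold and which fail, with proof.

Only the forward implication holds.

[⇒] Suppose k ≡ 10 (mod 28). Write k = 28j + 10. Then (28j + 10)³ = 21952j³ + 23520j² + 8400j + 1000 = 28(784j³ + 840j² + 300j + 35) + 20, so k³ ≡ 20 (mod 28).

[⇐] This fails: take k = 6. Then 6³ = 216 ≡ 20 (mod 28), yet 6 ≡ 6 (mod 28), not 10.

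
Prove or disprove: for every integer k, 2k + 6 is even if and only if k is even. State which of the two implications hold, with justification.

(←) Suppose k is even. Since 2 is even, 2k is even for every k, so 2k + 6 has the same parity as 6, which is even. Hence 2k + 6 is even.

(→) This fails: take k = 1. Then 2k + 6 = 8, which is even, yet k = 1 is odd, not even.

The forward direction fails; the converse holds.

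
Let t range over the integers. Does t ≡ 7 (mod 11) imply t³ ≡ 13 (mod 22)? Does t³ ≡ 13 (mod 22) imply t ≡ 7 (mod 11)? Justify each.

(⇒) This fails: take t = 18. Then 18 ≡ 7 (mod 11), but 18³ = 5832 ≡ 2 (mod 22), not 13.

(⇐) Conversely, the residues r modulo 22 with r³ ≡ 13 (mod 22) are exactly {7}, and each is ≡ 7 (mod 11).

Only the converse holds.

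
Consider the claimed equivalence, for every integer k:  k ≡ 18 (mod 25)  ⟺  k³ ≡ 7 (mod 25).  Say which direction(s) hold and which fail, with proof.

[⇒] Suppose k ≡ 18 (mod 25). Write k = 25j + 18. Then (25j + 18)³ = 15625j³ + 33750j² + 24300j + 5832 = 25(625j³ + 1350j² + 972j + 233) + 7, so k³ ≡ 7 (mod 25).

[⇐] Conversely, suppose k³ ≡ 7 (mod 25). The only residue r in {0, …, 24} with r³ ≡ 7 (mod 25) is r = 18, so k ≡ 18 (mod 25).

Equivalent; both directions hold.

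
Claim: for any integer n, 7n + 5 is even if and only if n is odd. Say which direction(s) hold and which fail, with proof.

(→) Suppose 7n + 5 is even. Since 7 is odd, 7n and n have the same parity, so 7n + 5 ≡ n + 5 (mod 2). As 5 is odd, 7n + 5 is even exactly when n is odd. Thus n is odd.

(←) Conversely, suppose n is odd; write n = 2j + 1. Then 7n + 5 = 7·(2j + 1) + 5 = 2·7j + 12, which is even.

Equivalent; both directions hold.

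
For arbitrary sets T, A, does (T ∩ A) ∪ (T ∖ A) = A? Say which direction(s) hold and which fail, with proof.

Both inclusions fail.

(⊆) This inclusion fails. Take T = {1}, A = ∅; then 1 ∈ (T ∩ A) ∪ (T ∖ A) but 1 ∉ A.

(⊇) This inclusion fails. Take T = ∅, A = {1}; then 1 ∈ A but 1 ∉ (T ∩ A) ∪ (T ∖ A).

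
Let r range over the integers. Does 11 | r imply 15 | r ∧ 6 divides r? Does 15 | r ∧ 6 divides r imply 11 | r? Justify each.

(⇒) This fails: take r = 11. Certainly 11 ∣ 11, but 15 ∤ 11.

(⇐) This fails: take r = 30. Both 15 ∣ 30 and 6 ∣ 30, yet 30 is not a multiple of 11 (since 30 = 2·11 + 8), so 11 ∤ 30.

(⇒) fails and (⇐) fails.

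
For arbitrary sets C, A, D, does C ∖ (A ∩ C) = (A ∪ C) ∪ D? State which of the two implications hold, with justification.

(⊇) This inclusion fails. Take C = ∅, A = {1}, D = ∅; then 1 ∈ (A ∪ C) ∪ D but 1 ∉ C ∖ (A ∩ C).

(⊆) Let x ∈ C ∖ (A ∩ C). Then either x ∈ C and x ∉ A, D; or x ∈ C ∩ D and x ∉ A. In each case x ∈ (A ∪ C) ∪ D, so C ∖ (A ∩ C) ⊆ (A ∪ C) ∪ D.

The sets are not equal: only the forward inclusion holds.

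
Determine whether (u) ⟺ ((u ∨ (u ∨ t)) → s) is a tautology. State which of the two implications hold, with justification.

[⇒] This fails. Under u = T, t = F, s = F, the left side is true but the right side is false.

[⇐] This fails. Under u = F, t = F, s = F, the left side is false but the right side is true.

Both directions fail.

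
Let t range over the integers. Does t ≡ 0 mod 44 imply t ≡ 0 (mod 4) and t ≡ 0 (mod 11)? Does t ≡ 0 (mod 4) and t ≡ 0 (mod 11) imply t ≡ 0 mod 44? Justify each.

Converse. If t ≡ 0 (mod 4) and t ≡ 0 (mod 11), then by the Chinese remainder theorem t ≡ 0 (mod 44). This is exactly t ≡ 0 (mod 44).

Forward direction. Suppose t ≡ 0 (mod 44); write t = 44j + 0. Since 4 ∣ 44, reducing mod 4 gives t ≡ 0 (mod 4); since 11 ∣ 44, reducing mod 11 gives t ≡ 0 (mod 11).

The biconditional holds.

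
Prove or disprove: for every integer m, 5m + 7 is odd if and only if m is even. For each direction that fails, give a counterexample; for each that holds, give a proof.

Both implications hold.

[⇒] Suppose 5m + 7 is odd. Since 5 is odd, 5m and m have the same parity, so 5m + 7 ≡ m + 7 (mod 2). As 7 is odd, 5m + 7 is odd exactly when m is even. Thus m is even.

[⇐] Conversely, suppose m is even; write m = 2j. Then 5m + 7 = 5·(2j) + 7 = 2·5j + 7, which is odd.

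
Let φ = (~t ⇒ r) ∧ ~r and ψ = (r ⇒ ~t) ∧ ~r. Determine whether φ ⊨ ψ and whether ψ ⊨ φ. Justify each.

(⟹) Assume the antecedent. If r is true, the antecedent cannot hold. If r is false, (r ⇒ ~t) ∧ ~r reduces to true regardless of the other variables. Either way (r ⇒ ~t) ∧ ~r holds.

(⟸) This fails. Under r = F, t = F, the left side is false but the right side is true.

Not equivalent: only (⇒) holds.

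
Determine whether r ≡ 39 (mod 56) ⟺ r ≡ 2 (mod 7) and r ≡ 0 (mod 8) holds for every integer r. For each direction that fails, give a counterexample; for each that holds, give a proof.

(⇒) fails and (⇐) fails.

(⟹) This fails: r = 39 gives 39 ≡ 39 (mod 56) but 39 ≡ 4 (mod 7), so the conjunction on the right does not hold.

(⟸) This fails: r = 16 satisfies both congruences on the right (16 ≡ 2 mod 7 and 16 ≡ 0 mod 8) yet 16 ≡ 16 (mod 56), not 39.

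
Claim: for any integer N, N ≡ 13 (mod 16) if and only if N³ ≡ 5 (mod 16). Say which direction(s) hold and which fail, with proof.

Forward direction. Suppose N ≡ 13 (mod 16). Write N = 16j + 13. Then (16j + 13)³ = 4096j³ + 9984j² + 8112j + 2197 = 16(256j³ + 624j² + 507j + 137) + 5, so N³ ≡ 5 (mod 16).

Converse. Suppose N³ ≡ 5 (mod 16). The only residue r in {0, …, 15} with r³ ≡ 5 (mod 16) is r = 13, so N ≡ 13 (mod 16).

Both implications hold.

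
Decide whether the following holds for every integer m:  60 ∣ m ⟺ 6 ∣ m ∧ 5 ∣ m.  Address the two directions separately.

Only the forward implication holds.

(←) This fails: take m = 30. Both 6 ∣ 30 and 5 ∣ 30, yet 30 is not a multiple of 60 (since 30 = 0·60 + 30), so 60 ∤ 30.

(→) If 60 ∣ m, write m = 60q. Since 60 = 10·6, m = 6·(10q), so 6 ∣ m; and since 60 = 12·5, m = 5·(12q), so 5 ∣ m.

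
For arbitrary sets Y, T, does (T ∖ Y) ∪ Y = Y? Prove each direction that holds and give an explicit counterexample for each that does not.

(⊆) fails; (⊇) holds.

(⟹) This inclusion fails. Take Y = ∅, T = {1}; then 1 ∈ (T ∖ Y) ∪ Y but 1 ∉ Y.

(⟸) Let x ∈ Y. Then either x ∈ Y and x ∉ T; or x ∈ Y ∩ T. In each case x ∈ (T ∖ Y) ∪ Y, so Y ⊆ (T ∖ Y) ∪ Y.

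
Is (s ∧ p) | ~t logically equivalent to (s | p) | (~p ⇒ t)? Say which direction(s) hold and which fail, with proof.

Both directions fail.

Forward direction. This fails. Under s = F, p = F, t = F, the left side is true but the right side is false.

Converse. This fails. Under s = F, p = F, t = T, the left side is false but the right side is true.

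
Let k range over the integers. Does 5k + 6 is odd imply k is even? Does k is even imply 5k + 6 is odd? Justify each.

(⟹) This fails: k = 7 gives 5k + 6 = 41, which is odd, but 7 is odd, not even.

(⟸) This also fails: k = 6 is even, but 5k + 6 = 36 is even, not odd.

Both directions fail.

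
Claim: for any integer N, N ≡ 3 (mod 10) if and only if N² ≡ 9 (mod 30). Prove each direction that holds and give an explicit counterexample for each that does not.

Both directions fail.

(⟹) This fails: take N = 13. Then 13 ≡ 3 (mod 10), but 13² = 169 ≡ 19 (mod 30), not 9.

(⟸) This fails: take N = 27. Then 27² = 729 ≡ 9 (mod 30), yet 27 ≡ 7 (mod 10), not 3.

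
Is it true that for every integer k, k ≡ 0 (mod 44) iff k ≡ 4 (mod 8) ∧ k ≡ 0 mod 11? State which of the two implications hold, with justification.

[⇒] This fails: k = 0 gives 0 ≡ 0 (mod 44) but 0 ≡ 0 (mod 8), so the conjunction on the right does not hold.

[⇐] Conversely, if k ≡ 4 (mod 8) and k ≡ 0 (mod 11), then by the Chinese remainder theorem k ≡ 44 (mod 88). Since 44 ≡ 0 (mod 44) and 44 ∣ 88, we get k ≡ 0 (mod 44).

(⇒) fails; (⇐) holds.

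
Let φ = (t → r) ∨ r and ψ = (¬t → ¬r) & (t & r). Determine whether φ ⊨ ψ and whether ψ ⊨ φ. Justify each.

(⇒) fails; (⇐) holds.

[⇒] This fails. Under r = F, t = F, the left side is true but the right side is false.

[⇐] Assume the antecedent. If r is true, (t → r) ∨ r reduces to true regardless of the other variables. If r is false, the antecedent cannot hold. Either way (t → r) ∨ r holds.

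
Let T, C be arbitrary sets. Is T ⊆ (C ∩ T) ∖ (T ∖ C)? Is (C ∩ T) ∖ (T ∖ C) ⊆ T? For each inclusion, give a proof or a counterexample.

(⊆) This inclusion fails. Take T = {1}, C = ∅; then 1 ∈ T but 1 ∉ (C ∩ T) ∖ (T ∖ C).

(⊇) Let x ∈ (C ∩ T) ∖ (T ∖ C). Then x ∈ T ∩ C, from which x ∈ T.

Only the reverse inclusion holds.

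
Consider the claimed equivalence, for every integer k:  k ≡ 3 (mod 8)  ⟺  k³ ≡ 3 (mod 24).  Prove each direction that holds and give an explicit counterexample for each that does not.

Only the converse holds.

(⟹) This fails: take k = 11. Then 11 ≡ 3 (mod 8), but 11³ = 1331 ≡ 11 (mod 24), not 3.

(⟸) Conversely, the residues r modulo 24 with r³ ≡ 3 (mod 24) are exactly {3}, and each is ≡ 3 (mod 8).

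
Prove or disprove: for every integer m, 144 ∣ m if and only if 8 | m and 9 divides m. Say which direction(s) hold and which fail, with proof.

(⇒) If 144 ∣ m, write m = 144q. Since 144 = 18·8, m = 8·(18q), so 8 ∣ m; and since 144 = 16·9, m = 9·(16q), so 9 ∣ m.

(⇐) This fails: take m = 72. Both 8 ∣ 72 and 9 ∣ 72, yet 72 is not a multiple of 144 (since 72 = 0·144 + 72), so 144 ∤ 72.

(⇒) holds; (⇐) fails.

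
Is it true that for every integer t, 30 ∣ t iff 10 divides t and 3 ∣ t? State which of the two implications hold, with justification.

The biconditional holds.

(⇒) If 30 ∣ t, write t = 30q. Since 30 = 3·10, t = 10·(3q), so 10 ∣ t; and since 30 = 10·3, t = 3·(10q), so 3 ∣ t.

(⇐) Suppose 10 ∣ t and 3 ∣ t. Any common multiple of 10 and 3 is a multiple of their lcm; here gcd(10, 3) = 1, so lcm(10, 3) = 10·3 = 30, so 30 ∣ t.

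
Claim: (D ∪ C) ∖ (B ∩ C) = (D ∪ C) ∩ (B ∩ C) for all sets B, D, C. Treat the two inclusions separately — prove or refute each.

Both inclusions fail.

(⊆) This inclusion fails. Take B = ∅, D = {1}, C = ∅; then 1 ∈ (D ∪ C) ∖ (B ∩ C) but 1 ∉ (D ∪ C) ∩ (B ∩ C).

(⊇) This inclusion fails. Take B = {1}, D = ∅, C = {1}; then 1 ∈ (D ∪ C) ∩ (B ∩ C) but 1 ∉ (D ∪ C) ∖ (B ∩ C).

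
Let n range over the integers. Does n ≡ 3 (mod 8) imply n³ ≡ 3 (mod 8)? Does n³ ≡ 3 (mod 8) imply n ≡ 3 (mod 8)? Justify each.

Both directions hold; the statement is true.

Forward direction. Suppose n ≡ 3 (mod 8). Write n = 8j + 3. Then (8j + 3)³ = 512j³ + 576j² + 216j + 27 = 8(64j³ + 72j² + 27j + 3) + 3, so n³ ≡ 3 (mod 8).

Converse. Suppose n³ ≡ 3 (mod 8). The only residue r in {0, …, 7} with r³ ≡ 3 (mod 8) is r = 3, so n ≡ 3 (mod 8).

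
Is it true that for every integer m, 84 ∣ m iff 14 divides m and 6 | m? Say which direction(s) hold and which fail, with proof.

(⇒) If 84 ∣ m, write m = 84q. Since 84 = 6·14, m = 14·(6q), so 14 ∣ m; and since 84 = 14·6, m = 6·(14q), so 6 ∣ m.

(⇐) This fails: take m = 42. Both 14 ∣ 42 and 6 ∣ 42, yet 42 is not a multiple of 84 (since 42 = 0·84 + 42), so 84 ∤ 42.

Only the forward direction holds.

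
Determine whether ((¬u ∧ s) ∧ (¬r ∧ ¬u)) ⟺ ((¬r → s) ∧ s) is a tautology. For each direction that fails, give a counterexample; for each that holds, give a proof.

The forward direction holds; the converse fails.

[⇒] Assume the antecedent. If u is true, the antecedent cannot hold. If u is false, the antecedent forces (u = F, s = T, r = F), and (¬r → s) ∧ s holds there. Either way (¬r → s) ∧ s holds.

[⇐] This fails. Under u = T, s = T, r = F, the left side is false but the right side is true.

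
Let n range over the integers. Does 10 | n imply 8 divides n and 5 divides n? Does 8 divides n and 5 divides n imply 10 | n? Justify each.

[⇒] This fails: take n = 10. Certainly 10 ∣ 10, but 8 ∤ 10.

[⇐] Suppose 8 ∣ n and 5 ∣ n. Any common multiple of 8 and 5 is a multiple of their lcm; here gcd(8, 5) = 1, so lcm(8, 5) = 8·5 = 40, so 40 ∣ n. Since 10 ∣ 40, it follows that 10 ∣ n.

Only the converse holds.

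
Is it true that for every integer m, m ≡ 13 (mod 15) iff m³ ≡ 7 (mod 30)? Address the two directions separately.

Converse. The residues r modulo 30 with r³ ≡ 7 (mod 30) are exactly {13}, and each is ≡ 13 (mod 15).

Forward direction. This fails: take m = 28. Then 28 ≡ 13 (mod 15), but 28³ = 21952 ≡ 22 (mod 30), not 7.

Only the converse holds.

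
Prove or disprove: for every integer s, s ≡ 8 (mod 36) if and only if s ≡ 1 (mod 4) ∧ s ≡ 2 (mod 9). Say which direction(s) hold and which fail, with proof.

(→) This fails: s = 8 gives 8 ≡ 8 (mod 36) but 8 ≡ 0 (mod 4), so the conjunction on the right does not hold.

(←) This fails: s = 29 satisfies both congruences on the right (29 ≡ 1 mod 4 and 29 ≡ 2 mod 9) yet 29 ≡ 29 (mod 36), not 8.

(⇒) fails and (⇐) fails.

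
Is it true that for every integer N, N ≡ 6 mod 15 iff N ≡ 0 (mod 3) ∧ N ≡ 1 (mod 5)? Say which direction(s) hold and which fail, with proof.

The biconditional holds.

Converse. If N ≡ 0 (mod 3) and N ≡ 1 (mod 5), then by the Chinese remainder theorem N ≡ 6 (mod 15). This is exactly N ≡ 6 (mod 15).

Forward direction. Suppose N ≡ 6 (mod 15); write N = 15j + 6. Since 3 ∣ 15, reducing mod 3 gives N ≡ 6 ≡ 0 (mod 3); since 5 ∣ 15, reducing mod 5 gives N ≡ 6 ≡ 1 (mod 5).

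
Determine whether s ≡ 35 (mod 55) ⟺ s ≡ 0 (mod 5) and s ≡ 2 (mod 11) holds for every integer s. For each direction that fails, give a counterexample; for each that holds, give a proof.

Both directions hold.

(⟹) Suppose s ≡ 35 (mod 55); write s = 55j + 35. Since 5 ∣ 55, reducing mod 5 gives s ≡ 35 ≡ 0 (mod 5); since 11 ∣ 55, reducing mod 11 gives s ≡ 35 ≡ 2 (mod 11).

(⟸) Conversely, if s ≡ 0 (mod 5) and s ≡ 2 (mod 11), then by the Chinese remainder theorem s ≡ 35 (mod 55). This is exactly s ≡ 35 (mod 55).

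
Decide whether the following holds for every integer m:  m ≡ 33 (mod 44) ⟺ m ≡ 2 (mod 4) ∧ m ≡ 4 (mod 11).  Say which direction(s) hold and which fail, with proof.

(⟹) This fails: m = 33 gives 33 ≡ 33 (mod 44) but 33 ≡ 1 (mod 4), so the conjunction on the right does not hold.

(⟸) This fails: m = 26 satisfies both congruences on the right (26 ≡ 2 mod 4 and 26 ≡ 4 mod 11) yet 26 ≡ 26 (mod 44), not 33.

Neither implication holds.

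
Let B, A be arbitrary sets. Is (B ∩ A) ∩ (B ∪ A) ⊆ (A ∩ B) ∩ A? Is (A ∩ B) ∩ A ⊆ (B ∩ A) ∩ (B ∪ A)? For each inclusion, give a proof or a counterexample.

(⟹) Let x ∈ (B ∩ A) ∩ (B ∪ A). Then x ∈ B ∩ A, from which x ∈ (A ∩ B) ∩ A.

(⟸) Let x ∈ (A ∩ B) ∩ A. Then x ∈ B ∩ A, from which x ∈ (B ∩ A) ∩ (B ∪ A).

Both inclusions hold; the sets are equal.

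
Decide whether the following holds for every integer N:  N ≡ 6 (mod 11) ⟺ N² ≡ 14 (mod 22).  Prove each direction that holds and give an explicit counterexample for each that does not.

(⟹) This fails: take N = 17. Then 17 ≡ 6 (mod 11), but 17² = 289 ≡ 3 (mod 22), not 14.

(⟸) This fails: take N = 16. Then 16² = 256 ≡ 14 (mod 22), yet 16 ≡ 5 (mod 11), not 6.

Neither implication holds.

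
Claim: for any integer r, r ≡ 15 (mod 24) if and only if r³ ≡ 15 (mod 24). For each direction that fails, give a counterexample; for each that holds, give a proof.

The biconditional holds.

(⇒) Suppose r ≡ 15 (mod 24). Write r = 24j + 15. Then (24j + 15)³ = 13824j³ + 25920j² + 16200j + 3375 = 24(576j³ + 1080j² + 675j + 140) + 15, so r³ ≡ 15 (mod 24).

(⇐) Conversely, suppose r³ ≡ 15 (mod 24). The only residue r in {0, …, 23} with r³ ≡ 15 (mod 24) is r = 15, so r ≡ 15 (mod 24).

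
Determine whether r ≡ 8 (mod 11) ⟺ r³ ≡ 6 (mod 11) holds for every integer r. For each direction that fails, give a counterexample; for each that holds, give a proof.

Both directions hold.

[⇒] Suppose r ≡ 8 (mod 11). Write r = 11j + 8. Then (11j + 8)³ = 1331j³ + 2904j² + 2112j + 512 = 11(121j³ + 264j² + 192j + 46) + 6, so r³ ≡ 6 (mod 11).

[⇐] For the converse, argue contrapositively. If r ≢ 8 (mod 11), then r is congruent to one of 0, 1, 2, 3, 4, 5, 6, 7, 9, 10 modulo 11, and these give r³ ≡ 0, 1, 8, 5, 9, 4, 7, 2, 3, 10 respectively — never 6.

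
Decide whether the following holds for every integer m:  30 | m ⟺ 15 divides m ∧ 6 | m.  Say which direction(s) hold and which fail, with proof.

Forward direction. If 30 ∣ m, write m = 30q. Since 30 = 2·15, m = 15·(2q), so 15 ∣ m; and since 30 = 5·6, m = 6·(5q), so 6 ∣ m.

Converse. Suppose 15 ∣ m and 6 ∣ m. Any common multiple of 15 and 6 is a multiple of their lcm; here lcm(15, 6) = 15·6/gcd(15, 6) = 90/3 = 30, so 30 ∣ m.

The biconditional holds.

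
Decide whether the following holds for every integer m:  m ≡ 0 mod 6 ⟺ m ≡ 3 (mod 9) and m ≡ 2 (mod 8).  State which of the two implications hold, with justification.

(⇒) fails; (⇐) holds.

(⇒) This fails: m = 0 gives 0 ≡ 0 (mod 6) but 0 ≡ 0 (mod 9), so the conjunction on the right does not hold.

(⇐) Conversely, if m ≡ 3 (mod 9) and m ≡ 2 (mod 8), then by the Chinese remainder theorem m ≡ 66 (mod 72). Since 66 ≡ 0 (mod 6) and 6 ∣ 72, we get m ≡ 0 (mod 6).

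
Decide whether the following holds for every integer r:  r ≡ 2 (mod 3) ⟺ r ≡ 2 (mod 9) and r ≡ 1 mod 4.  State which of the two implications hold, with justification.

(⟹) This fails: r = 32 gives 32 ≡ 2 (mod 3) but 32 ≡ 5 (mod 9), so the conjunction on the right does not hold.

(⟸) Conversely, if r ≡ 2 (mod 9) and r ≡ 1 (mod 4), then by the Chinese remainder theorem r ≡ 29 (mod 36). Since 29 ≡ 2 (mod 3) and 3 ∣ 36, we get r ≡ 2 (mod 3).

Not equivalent: only (⇐) holds.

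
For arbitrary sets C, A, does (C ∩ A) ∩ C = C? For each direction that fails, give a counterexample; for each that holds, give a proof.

(⟹) Let x ∈ (C ∩ A) ∩ C. Then x ∈ C ∩ A, from which x ∈ C.

(⟸) This inclusion fails. Take C = {1}, A = ∅; then 1 ∈ C but 1 ∉ (C ∩ A) ∩ C.

The sets are not equal: only the forward inclusion holds.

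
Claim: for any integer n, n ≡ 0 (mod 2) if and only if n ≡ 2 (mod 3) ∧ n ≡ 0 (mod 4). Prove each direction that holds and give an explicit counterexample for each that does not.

Only the reverse direction holds.

Forward direction. This fails: n = 0 gives 0 ≡ 0 (mod 2) but 0 ≡ 0 (mod 3), so the conjunction on the right does not hold.

Converse. If n ≡ 2 (mod 3) and n ≡ 0 (mod 4), then by the Chinese remainder theorem n ≡ 8 (mod 12). Since 8 ≡ 0 (mod 2) and 2 ∣ 12, we get n ≡ 0 (mod 2).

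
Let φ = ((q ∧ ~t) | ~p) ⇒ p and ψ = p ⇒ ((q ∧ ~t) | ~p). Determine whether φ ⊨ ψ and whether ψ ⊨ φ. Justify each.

Neither direction holds.

(→) This fails. Under t = F, p = T, q = F, the left side is true but the right side is false.

(←) This fails. Under t = F, p = F, q = F, the left side is false but the right side is true.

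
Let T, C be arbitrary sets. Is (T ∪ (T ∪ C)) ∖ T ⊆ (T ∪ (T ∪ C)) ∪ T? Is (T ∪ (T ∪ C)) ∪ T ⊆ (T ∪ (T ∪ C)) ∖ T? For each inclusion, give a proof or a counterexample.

Forward inclusion. Let x ∈ (T ∪ (T ∪ C)) ∖ T. Then x ∈ C and x ∉ T, from which x ∈ (T ∪ (T ∪ C)) ∪ T.

Reverse inclusion. This inclusion fails. Take T = {1}, C = ∅; then 1 ∈ (T ∪ (T ∪ C)) ∪ T but 1 ∉ (T ∪ (T ∪ C)) ∖ T.

Only the forward inclusion holds.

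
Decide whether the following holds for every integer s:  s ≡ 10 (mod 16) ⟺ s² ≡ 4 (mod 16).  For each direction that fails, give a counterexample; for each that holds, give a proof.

Forward direction. Suppose s ≡ 10 (mod 16). Write s = 16j + 10. Then (16j + 10)² = 256j² + 320j + 100 = 16(16j² + 20j + 6) + 4, so s² ≡ 4 (mod 16).

Converse. This fails: take s = 2. Then 2² = 4 ≡ 4 (mod 16), yet 2 ≡ 2 (mod 16), not 10.

Not equivalent: only (⇒) holds.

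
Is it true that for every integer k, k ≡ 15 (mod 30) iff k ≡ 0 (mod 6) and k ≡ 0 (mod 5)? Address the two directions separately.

Forward direction. This fails: k = 15 gives 15 ≡ 15 (mod 30) but 15 ≡ 3 (mod 6), so the conjunction on the right does not hold.

Converse. This fails: k = 0 satisfies both congruences on the right (0 ≡ 0 mod 6 and 0 ≡ 0 mod 5) yet 0 ≡ 0 (mod 30), not 15.

Neither direction holds.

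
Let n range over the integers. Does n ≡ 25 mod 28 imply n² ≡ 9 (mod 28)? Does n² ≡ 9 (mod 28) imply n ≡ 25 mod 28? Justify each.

(⇒) holds; (⇐) fails.

Forward direction. Suppose n ≡ 25 mod 28. Write n = 28j + 25. Then (28j + 25)² = 784j² + 1400j + 625 = 28(28j² + 50j + 22) + 9, so n² ≡ 9 (mod 28).

Converse. This fails: take n = 3. Then 3² = 9 ≡ 9 (mod 28), yet 3 ≡ 3 (mod 28), not 25.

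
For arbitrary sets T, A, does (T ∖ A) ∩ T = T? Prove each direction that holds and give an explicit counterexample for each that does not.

The sets are not equal: only the forward inclusion holds.

Forward inclusion. Let x ∈ (T ∖ A) ∩ T. Then x ∈ T and x ∉ A, from which x ∈ T.

Reverse inclusion. This inclusion fails. Take T = {1}, A = {1}; then 1 ∈ T but 1 ∉ (T ∖ A) ∩ T.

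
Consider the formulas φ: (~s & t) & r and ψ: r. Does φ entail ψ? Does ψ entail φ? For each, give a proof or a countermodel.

The forward direction holds; the converse fails.

(⟹) Assume the antecedent. If s is true, the antecedent cannot hold. If s is false, the antecedent forces (s = F, r = T, t = T), and r holds there. Either way r holds.

(⟸) This fails. Under s = F, r = T, t = F, the left side is false but the right side is true.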